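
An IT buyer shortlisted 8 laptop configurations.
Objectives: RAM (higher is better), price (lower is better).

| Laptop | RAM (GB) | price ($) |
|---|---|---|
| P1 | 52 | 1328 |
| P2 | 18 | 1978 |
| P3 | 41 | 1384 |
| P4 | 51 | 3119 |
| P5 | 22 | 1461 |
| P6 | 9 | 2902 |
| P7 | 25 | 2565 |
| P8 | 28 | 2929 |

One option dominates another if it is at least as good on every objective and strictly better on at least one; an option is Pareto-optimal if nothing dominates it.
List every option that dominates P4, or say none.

P1: RAM 52≥51, price 1328≤3119 — dominates P4.
Others (P2, P3, P5, P6, P7, P8) are each worse than P4 on at least one objective.

P1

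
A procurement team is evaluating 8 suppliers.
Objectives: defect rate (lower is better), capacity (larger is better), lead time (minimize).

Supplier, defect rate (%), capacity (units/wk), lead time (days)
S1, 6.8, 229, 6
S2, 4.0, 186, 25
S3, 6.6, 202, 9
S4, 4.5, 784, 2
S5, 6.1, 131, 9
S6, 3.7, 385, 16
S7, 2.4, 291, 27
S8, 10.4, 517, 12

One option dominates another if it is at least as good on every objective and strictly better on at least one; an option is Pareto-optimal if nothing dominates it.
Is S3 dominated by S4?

S4 vs S3: defect rate 4.5≤6.6, capacity 784≥202, lead time 2≤9 — S4 is at least as good on every objective with at least one strict improvement.

Yes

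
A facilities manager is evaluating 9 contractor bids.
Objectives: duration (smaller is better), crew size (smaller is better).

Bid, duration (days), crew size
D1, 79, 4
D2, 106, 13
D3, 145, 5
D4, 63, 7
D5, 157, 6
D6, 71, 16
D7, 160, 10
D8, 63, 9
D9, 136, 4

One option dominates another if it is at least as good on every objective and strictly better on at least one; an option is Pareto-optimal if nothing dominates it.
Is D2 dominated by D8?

Yes

D8 vs D2: duration 63≤106, crew size 9≤13 — D8 is at least as good on every objective with at least one strict improvement.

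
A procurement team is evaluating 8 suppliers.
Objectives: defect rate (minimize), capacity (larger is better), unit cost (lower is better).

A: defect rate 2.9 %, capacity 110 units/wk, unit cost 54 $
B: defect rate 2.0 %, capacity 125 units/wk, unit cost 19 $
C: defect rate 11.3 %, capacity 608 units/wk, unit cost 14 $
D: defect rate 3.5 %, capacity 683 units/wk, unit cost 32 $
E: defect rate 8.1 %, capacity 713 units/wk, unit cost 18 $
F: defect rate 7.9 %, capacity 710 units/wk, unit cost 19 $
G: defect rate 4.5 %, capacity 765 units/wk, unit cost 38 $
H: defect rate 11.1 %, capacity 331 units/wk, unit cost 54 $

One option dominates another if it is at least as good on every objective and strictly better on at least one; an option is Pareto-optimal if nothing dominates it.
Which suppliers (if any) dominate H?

D, E, F, G

D: defect rate 3.5≤11.1, capacity 683≥331, unit cost 32≤54 — dominates H.
E: defect rate 8.1≤11.1, capacity 713≥331, unit cost 18≤54 — dominates H.
F: defect rate 7.9≤11.1, capacity 710≥331, unit cost 19≤54 — dominates H.
G: defect rate 4.5≤11.1, capacity 765≥331, unit cost 38≤54 — dominates H.
Others (A, B, C) are each worse than H on at least one objective.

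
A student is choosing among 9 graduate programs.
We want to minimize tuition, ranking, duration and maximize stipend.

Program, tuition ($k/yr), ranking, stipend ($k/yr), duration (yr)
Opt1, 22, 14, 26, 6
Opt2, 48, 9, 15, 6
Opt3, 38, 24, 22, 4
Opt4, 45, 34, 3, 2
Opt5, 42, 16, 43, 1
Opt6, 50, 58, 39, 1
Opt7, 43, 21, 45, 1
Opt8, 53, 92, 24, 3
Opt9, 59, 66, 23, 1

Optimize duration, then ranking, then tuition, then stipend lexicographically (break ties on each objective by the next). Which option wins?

First minimize duration: best is 1, kept {Opt5, Opt6, Opt7, Opt9}.
Then minimize ranking: best is 16, kept {Opt5}.

Opt5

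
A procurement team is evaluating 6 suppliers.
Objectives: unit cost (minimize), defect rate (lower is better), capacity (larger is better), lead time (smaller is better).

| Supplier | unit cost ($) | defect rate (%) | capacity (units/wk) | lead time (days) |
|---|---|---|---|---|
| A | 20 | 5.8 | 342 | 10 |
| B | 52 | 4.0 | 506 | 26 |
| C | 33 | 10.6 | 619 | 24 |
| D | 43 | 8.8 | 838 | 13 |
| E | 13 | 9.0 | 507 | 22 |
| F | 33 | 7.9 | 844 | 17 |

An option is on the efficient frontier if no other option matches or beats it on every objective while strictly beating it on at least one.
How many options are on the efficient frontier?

A: not dominated (best lead time).
B: not dominated (best defect rate).
C: dominated by F (unit cost 33≤33, defect rate 7.9≤10.6, capacity 844≥619, lead time 17≤24).
D: not dominated.
E: not dominated (best unit cost).
F: not dominated (best capacity).
Pareto-optimal: A, B, D, E, F → 5.

5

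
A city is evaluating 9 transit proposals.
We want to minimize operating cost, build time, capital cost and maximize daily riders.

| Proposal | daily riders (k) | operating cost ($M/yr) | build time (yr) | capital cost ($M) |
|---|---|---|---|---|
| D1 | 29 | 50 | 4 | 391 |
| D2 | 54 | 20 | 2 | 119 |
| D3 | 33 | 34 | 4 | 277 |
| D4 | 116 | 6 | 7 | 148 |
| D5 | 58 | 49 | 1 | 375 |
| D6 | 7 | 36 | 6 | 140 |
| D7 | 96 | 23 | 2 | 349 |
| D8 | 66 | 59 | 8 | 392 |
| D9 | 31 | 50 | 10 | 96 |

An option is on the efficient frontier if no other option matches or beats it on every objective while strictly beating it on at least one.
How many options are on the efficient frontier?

D1: dominated by D2 (daily riders 54≥29, operating cost 20≤50, build time 2≤4, capital cost 119≤391).
D2: not dominated.
D3: dominated by D2 (daily riders 54≥33, operating cost 20≤34, build time 2≤4, capital cost 119≤277).
D4: not dominated (best daily riders).
D5: not dominated (best build time).
D6: dominated by D2 (daily riders 54≥7, operating cost 20≤36, build time 2≤6, capital cost 119≤140).
D7: not dominated.
D8: dominated by D4 (daily riders 116≥66, operating cost 6≤59, build time 7≤8, capital cost 148≤392).
D9: not dominated (best capital cost).
Pareto-optimal: D2, D4, D5, D7, D9 → 5.

5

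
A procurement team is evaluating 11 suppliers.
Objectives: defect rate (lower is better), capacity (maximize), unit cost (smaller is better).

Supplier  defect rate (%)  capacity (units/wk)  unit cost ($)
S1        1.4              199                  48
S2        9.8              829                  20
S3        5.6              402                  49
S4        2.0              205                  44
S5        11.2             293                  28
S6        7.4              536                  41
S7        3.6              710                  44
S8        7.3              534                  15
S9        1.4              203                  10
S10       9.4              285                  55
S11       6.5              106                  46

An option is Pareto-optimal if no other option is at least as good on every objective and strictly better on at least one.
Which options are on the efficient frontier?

S2, S4, S6, S7, S8, S9

S1: dominated by S9 (defect rate 1.4≤1.4, capacity 203≥199, unit cost 10≤48).
S2: not dominated (best capacity).
S3: dominated by S7 (defect rate 3.6≤5.6, capacity 710≥402, unit cost 44≤49).
S4: not dominated.
S5: dominated by S2 (defect rate 9.8≤11.2, capacity 829≥293, unit cost 20≤28).
S6: not dominated.
S7: not dominated.
S8: not dominated.
S9: not dominated (best unit cost).
S10: dominated by S3 (defect rate 5.6≤9.4, capacity 402≥285, unit cost 49≤55).
S11: dominated by S4 (defect rate 2.0≤6.5, capacity 205≥106, unit cost 44≤46).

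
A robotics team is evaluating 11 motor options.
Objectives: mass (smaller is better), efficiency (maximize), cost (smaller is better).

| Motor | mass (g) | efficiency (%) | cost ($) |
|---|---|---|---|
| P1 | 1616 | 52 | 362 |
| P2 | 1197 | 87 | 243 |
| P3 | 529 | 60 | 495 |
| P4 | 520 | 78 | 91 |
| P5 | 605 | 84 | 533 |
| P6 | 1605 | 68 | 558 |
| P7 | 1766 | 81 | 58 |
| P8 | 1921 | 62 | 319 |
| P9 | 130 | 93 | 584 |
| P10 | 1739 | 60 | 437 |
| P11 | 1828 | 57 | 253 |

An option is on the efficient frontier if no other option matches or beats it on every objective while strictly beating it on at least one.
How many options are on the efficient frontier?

P1: dominated by P2 (mass 1197≤1616, efficiency 87≥52, cost 243≤362).
P2: not dominated.
P3: dominated by P4 (mass 520≤529, efficiency 78≥60, cost 91≤495).
P4: not dominated.
P5: not dominated.
P6: dominated by P2 (mass 1197≤1605, efficiency 87≥68, cost 243≤558).
P7: not dominated (best cost).
P8: dominated by P2 (mass 1197≤1921, efficiency 87≥62, cost 243≤319).
P9: not dominated (best mass).
P10: dominated by P2 (mass 1197≤1739, efficiency 87≥60, cost 243≤437).
P11: dominated by P2 (mass 1197≤1828, efficiency 87≥57, cost 243≤253).
Pareto-optimal: P2, P4, P5, P7, P9 → 5.

5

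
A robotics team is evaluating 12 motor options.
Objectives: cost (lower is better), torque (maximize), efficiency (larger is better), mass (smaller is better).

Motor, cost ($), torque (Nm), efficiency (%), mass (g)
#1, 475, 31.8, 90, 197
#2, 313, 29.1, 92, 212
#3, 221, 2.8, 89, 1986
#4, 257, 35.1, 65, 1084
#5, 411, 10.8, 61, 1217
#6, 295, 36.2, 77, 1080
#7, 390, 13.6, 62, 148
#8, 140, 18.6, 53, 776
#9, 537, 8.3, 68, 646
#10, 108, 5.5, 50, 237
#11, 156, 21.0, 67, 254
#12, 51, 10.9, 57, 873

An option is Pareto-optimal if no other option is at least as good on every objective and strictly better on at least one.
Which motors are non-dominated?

#1, #2, #3, #4, #6, #7, #8, #10, #11, #12

#1: not dominated.
#2: not dominated (best efficiency).
#3: not dominated.
#4: not dominated.
#5: dominated by #2 (cost 313≤411, torque 29.1≥10.8, efficiency 92≥61, mass 212≤1217).
#6: not dominated (best torque).
#7: not dominated (best mass).
#8: not dominated.
#9: dominated by #1 (cost 475≤537, torque 31.8≥8.3, efficiency 90≥68, mass 197≤646).
#10: not dominated.
#11: not dominated.
#12: not dominated (best cost).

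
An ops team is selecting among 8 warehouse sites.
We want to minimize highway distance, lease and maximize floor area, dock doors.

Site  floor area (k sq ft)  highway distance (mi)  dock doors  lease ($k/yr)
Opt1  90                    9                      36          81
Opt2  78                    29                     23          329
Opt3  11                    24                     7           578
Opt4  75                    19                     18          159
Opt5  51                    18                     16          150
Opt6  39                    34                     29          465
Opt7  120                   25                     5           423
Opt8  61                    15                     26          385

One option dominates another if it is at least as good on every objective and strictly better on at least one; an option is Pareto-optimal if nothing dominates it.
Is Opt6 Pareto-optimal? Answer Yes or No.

Opt1 vs Opt6: floor area 90≥39, highway distance 9≤34, dock doors 36≥29, lease 81≤465 — Opt1 is at least as good on every objective and strictly better on at least one, so Opt1 dominates Opt6.

No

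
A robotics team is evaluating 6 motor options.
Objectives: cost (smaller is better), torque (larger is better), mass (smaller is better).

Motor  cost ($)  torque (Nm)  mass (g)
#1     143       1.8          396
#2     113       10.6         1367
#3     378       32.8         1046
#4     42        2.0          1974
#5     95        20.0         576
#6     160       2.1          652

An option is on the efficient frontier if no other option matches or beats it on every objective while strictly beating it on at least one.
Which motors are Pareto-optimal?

#1: not dominated (best mass).
#2: dominated by #5 (cost 95≤113, torque 20.0≥10.6, mass 576≤1367).
#3: not dominated (best torque).
#4: not dominated (best cost).
#5: not dominated.
#6: dominated by #5 (cost 95≤160, torque 20.0≥2.1, mass 576≤652).

#1, #3, #4, #5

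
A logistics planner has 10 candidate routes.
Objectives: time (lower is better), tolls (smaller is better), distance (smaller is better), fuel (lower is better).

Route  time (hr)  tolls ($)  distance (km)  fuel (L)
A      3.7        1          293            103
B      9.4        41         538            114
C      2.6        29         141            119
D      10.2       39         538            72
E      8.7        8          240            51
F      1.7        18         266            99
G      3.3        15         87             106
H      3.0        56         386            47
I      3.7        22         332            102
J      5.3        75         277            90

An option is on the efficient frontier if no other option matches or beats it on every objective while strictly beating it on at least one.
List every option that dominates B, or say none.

A, E, F, G, I

A: time 3.7≤9.4, tolls 1≤41, distance 293≤538, fuel 103≤114 — dominates B.
E: time 8.7≤9.4, tolls 8≤41, distance 240≤538, fuel 51≤114 — dominates B.
F: time 1.7≤9.4, tolls 18≤41, distance 266≤538, fuel 99≤114 — dominates B.
G: time 3.3≤9.4, tolls 15≤41, distance 87≤538, fuel 106≤114 — dominates B.
I: time 3.7≤9.4, tolls 22≤41, distance 332≤538, fuel 102≤114 — dominates B.
Others (C, D, H, J) are each worse than B on at least one objective.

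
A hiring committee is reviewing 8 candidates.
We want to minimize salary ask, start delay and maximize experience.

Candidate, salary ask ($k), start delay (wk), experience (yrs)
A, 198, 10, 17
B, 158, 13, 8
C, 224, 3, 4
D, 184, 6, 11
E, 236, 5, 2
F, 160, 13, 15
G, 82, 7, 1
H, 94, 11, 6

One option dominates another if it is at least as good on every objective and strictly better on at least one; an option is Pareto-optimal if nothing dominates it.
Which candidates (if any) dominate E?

C

C: salary ask 224≤236, start delay 3≤5, experience 4≥2 — dominates E.
Others (A, B, D, F, G, H) are each worse than E on at least one objective.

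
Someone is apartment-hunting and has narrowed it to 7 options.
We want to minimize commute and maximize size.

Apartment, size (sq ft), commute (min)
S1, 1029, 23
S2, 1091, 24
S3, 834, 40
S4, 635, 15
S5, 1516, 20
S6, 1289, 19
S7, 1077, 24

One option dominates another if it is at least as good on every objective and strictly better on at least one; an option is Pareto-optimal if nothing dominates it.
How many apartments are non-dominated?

3

S1: dominated by S5 (size 1516≥1029, commute 20≤23).
S2: dominated by S5 (size 1516≥1091, commute 20≤24).
S3: dominated by S1 (size 1029≥834, commute 23≤40).
S4: not dominated (best commute).
S5: not dominated (best size).
S6: not dominated.
S7: dominated by S2 (size 1091≥1077, commute 24≤24).
Pareto-optimal: S4, S5, S6 → 3.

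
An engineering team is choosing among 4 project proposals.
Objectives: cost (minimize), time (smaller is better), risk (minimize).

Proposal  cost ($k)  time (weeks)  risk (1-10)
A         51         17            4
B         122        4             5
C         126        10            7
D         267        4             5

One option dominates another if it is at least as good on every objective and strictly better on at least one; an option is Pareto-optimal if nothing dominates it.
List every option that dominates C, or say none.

B: cost 122≤126, time 4≤10, risk 5≤7 — dominates C.
Others (A, D) are each worse than C on at least one objective.

B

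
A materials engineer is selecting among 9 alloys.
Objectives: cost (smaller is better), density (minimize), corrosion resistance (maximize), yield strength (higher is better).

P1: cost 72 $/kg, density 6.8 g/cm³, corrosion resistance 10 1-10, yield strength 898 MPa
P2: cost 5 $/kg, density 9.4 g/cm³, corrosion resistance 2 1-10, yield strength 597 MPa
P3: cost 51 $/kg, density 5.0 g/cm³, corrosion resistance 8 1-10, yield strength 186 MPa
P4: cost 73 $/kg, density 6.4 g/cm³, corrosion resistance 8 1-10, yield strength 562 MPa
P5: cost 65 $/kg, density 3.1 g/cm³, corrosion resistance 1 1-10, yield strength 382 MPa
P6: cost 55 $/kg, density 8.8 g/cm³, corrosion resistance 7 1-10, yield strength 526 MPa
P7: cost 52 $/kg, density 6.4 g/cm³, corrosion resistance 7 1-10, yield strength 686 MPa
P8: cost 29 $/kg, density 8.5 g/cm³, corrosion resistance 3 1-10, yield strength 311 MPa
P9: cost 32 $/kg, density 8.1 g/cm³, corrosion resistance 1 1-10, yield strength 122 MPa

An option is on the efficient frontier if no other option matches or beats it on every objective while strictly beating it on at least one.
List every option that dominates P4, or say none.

none

P1: worse on density (6.8 vs 6.4).
P2: worse on density (9.4 vs 6.4).
P3: worse on yield strength (186 vs 562).
P5: worse on corrosion resistance (1 vs 8).
P6: worse on density (8.8 vs 6.4).
P7: worse on corrosion resistance (7 vs 8).
P8: worse on density (8.5 vs 6.4).
P9: worse on density (8.1 vs 6.4).
No option dominates P4.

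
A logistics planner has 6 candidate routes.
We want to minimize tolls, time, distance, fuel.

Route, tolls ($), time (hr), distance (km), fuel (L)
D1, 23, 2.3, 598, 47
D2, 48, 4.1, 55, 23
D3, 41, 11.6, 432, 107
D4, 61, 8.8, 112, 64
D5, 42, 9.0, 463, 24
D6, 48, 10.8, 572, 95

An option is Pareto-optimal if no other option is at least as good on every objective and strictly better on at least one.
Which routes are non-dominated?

D1: not dominated (best tolls).
D2: not dominated (best distance).
D3: not dominated.
D4: dominated by D2 (tolls 48≤61, time 4.1≤8.8, distance 55≤112, fuel 23≤64).
D5: not dominated.
D6: dominated by D2 (tolls 48≤48, time 4.1≤10.8, distance 55≤572, fuel 23≤95).

D1, D2, D3, D5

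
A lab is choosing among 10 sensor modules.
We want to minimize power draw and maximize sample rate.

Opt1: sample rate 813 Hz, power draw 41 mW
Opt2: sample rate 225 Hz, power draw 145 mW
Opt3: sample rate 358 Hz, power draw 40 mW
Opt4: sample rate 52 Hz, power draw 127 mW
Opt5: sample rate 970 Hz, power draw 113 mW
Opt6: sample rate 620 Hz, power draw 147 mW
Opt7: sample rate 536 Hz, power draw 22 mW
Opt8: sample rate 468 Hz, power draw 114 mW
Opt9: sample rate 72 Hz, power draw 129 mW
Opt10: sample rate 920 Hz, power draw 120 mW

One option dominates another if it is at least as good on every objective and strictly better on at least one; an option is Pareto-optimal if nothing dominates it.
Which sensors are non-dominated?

Opt1, Opt5, Opt7

Opt1: not dominated.
Opt2: dominated by Opt1 (sample rate 813≥225, power draw 41≤145).
Opt3: dominated by Opt7 (sample rate 536≥358, power draw 22≤40).
Opt4: dominated by Opt1 (sample rate 813≥52, power draw 41≤127).
Opt5: not dominated (best sample rate).
Opt6: dominated by Opt1 (sample rate 813≥620, power draw 41≤147).
Opt7: not dominated (best power draw).
Opt8: dominated by Opt1 (sample rate 813≥468, power draw 41≤114).
Opt9: dominated by Opt1 (sample rate 813≥72, power draw 41≤129).
Opt10: dominated by Opt5 (sample rate 970≥920, power draw 113≤120).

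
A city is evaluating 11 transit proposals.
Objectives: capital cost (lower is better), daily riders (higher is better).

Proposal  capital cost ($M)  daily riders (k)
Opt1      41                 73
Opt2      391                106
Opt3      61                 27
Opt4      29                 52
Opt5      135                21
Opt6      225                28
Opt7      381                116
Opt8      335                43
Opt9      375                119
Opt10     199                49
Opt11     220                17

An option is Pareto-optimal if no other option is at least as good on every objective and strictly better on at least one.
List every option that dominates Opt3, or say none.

Opt1: capital cost 41≤61, daily riders 73≥27 — dominates Opt3.
Opt4: capital cost 29≤61, daily riders 52≥27 — dominates Opt3.
Others (Opt2, Opt5, Opt6, Opt7, Opt8, Opt9, Opt10, Opt11) are each worse than Opt3 on at least one objective.

Opt1, Opt4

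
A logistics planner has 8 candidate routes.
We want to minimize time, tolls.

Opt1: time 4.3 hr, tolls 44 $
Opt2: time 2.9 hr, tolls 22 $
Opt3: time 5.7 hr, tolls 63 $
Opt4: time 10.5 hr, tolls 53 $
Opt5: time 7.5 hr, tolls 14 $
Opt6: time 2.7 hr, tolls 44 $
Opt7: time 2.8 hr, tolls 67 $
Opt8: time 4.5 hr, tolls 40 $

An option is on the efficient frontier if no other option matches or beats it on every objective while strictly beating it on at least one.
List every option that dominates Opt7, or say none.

Opt6: time 2.7≤2.8, tolls 44≤67 — dominates Opt7.
Others (Opt1, Opt2, Opt3, Opt4, Opt5, Opt8) are each worse than Opt7 on at least one objective.

Opt6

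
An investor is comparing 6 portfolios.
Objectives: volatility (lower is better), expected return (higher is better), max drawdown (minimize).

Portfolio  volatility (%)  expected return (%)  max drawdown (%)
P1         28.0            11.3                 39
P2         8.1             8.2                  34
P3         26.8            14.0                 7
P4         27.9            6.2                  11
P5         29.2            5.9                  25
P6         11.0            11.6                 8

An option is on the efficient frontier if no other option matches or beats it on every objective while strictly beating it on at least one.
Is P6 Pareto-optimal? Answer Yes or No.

Yes

P1: worse on volatility (28.0 vs 11.0).
P2: worse on expected return (8.2 vs 11.6).
P3: worse on volatility (26.8 vs 11.0).
P4: worse on volatility (27.9 vs 11.0).
P5: worse on volatility (29.2 vs 11.0).
No option is at least as good as P6 on every objective and strictly better on one.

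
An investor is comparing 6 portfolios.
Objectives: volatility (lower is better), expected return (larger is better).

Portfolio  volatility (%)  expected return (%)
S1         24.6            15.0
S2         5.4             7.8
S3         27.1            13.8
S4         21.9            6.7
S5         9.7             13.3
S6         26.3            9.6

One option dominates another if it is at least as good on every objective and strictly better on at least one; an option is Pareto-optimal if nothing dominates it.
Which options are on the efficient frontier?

S1: not dominated (best expected return).
S2: not dominated (best volatility).
S3: dominated by S1 (volatility 24.6≤27.1, expected return 15.0≥13.8).
S4: dominated by S2 (volatility 5.4≤21.9, expected return 7.8≥6.7).
S5: not dominated.
S6: dominated by S1 (volatility 24.6≤26.3, expected return 15.0≥9.6).

S1, S2, S5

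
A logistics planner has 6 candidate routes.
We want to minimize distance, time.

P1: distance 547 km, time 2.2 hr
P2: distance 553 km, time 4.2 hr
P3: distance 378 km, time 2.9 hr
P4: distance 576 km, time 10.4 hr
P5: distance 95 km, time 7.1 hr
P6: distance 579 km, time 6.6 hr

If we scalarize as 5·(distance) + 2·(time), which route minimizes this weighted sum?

P5

P1: 5·547 + 2·2.2 = 2739.4
P2: 5·553 + 2·4.2 = 2773.4
P3: 5·378 + 2·2.9 = 1895.8
P4: 5·576 + 2·10.4 = 2900.8
P5: 5·95 + 2·7.1 = 489.2
P6: 5·579 + 2·6.6 = 2908.2
Lowest: P5 at 489.2.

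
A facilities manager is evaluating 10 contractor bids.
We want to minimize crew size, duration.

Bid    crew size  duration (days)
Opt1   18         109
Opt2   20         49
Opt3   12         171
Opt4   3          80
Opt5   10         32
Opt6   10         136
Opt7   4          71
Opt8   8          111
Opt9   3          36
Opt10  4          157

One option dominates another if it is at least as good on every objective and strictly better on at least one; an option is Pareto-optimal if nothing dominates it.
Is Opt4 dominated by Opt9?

Yes

Opt9 vs Opt4: crew size 3≤3, duration 36≤80 — Opt9 is at least as good on every objective with at least one strict improvement.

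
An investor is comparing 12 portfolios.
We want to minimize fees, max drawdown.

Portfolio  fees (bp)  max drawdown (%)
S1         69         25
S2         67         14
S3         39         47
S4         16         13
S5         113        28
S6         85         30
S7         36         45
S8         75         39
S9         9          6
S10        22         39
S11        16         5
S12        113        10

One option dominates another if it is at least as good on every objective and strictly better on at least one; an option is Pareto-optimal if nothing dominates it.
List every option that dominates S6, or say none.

S1: fees 69≤85, max drawdown 25≤30 — dominates S6.
S2: fees 67≤85, max drawdown 14≤30 — dominates S6.
S4: fees 16≤85, max drawdown 13≤30 — dominates S6.
S9: fees 9≤85, max drawdown 6≤30 — dominates S6.
S11: fees 16≤85, max drawdown 5≤30 — dominates S6.
Others (S3, S5, S7, S8, S10, S12) are each worse than S6 on at least one objective.

S1, S2, S4, S9, S11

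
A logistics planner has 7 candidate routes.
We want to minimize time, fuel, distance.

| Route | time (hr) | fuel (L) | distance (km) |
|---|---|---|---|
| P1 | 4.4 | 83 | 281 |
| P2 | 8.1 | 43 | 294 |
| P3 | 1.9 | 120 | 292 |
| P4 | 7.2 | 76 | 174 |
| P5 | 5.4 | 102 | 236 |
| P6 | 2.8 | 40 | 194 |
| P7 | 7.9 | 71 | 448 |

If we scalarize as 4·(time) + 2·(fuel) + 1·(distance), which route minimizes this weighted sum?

P6

P1: 4·4.4 + 2·83 + 1·281 = 464.6
P2: 4·8.1 + 2·43 + 1·294 = 412.4
P3: 4·1.9 + 2·120 + 1·292 = 539.6
P4: 4·7.2 + 2·76 + 1·174 = 354.8
P5: 4·5.4 + 2·102 + 1·236 = 461.6
P6: 4·2.8 + 2·40 + 1·194 = 285.2
P7: 4·7.9 + 2·71 + 1·448 = 621.6
Lowest: P6 at 285.2.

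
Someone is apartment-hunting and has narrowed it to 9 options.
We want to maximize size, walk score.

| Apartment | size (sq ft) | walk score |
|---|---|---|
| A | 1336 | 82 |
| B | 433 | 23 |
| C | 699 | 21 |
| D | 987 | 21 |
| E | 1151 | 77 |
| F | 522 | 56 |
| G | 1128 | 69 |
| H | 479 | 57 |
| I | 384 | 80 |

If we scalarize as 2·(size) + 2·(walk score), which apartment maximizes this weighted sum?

A: 2·1336 + 2·82 = 2836
B: 2·433 + 2·23 = 912
C: 2·699 + 2·21 = 1440
D: 2·987 + 2·21 = 2016
E: 2·1151 + 2·77 = 2456
F: 2·522 + 2·56 = 1156
G: 2·1128 + 2·69 = 2394
H: 2·479 + 2·57 = 1072
I: 2·384 + 2·80 = 928
Highest: A at 2836.

A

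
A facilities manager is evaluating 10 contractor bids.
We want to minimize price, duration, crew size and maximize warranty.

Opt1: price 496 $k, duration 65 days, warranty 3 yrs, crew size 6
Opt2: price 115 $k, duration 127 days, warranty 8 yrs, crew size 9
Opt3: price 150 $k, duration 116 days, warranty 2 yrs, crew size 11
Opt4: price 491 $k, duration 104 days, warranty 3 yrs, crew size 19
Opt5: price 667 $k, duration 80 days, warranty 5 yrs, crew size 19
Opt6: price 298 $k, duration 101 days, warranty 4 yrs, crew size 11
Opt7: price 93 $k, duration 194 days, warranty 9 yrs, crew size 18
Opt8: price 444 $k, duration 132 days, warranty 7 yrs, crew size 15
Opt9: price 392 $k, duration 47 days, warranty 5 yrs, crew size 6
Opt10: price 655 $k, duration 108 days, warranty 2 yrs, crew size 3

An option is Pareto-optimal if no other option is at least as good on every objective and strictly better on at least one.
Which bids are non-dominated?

Opt1: dominated by Opt9 (price 392≤496, duration 47≤65, warranty 5≥3, crew size 6≤6).
Opt2: not dominated.
Opt3: not dominated.
Opt4: dominated by Opt6 (price 298≤491, duration 101≤104, warranty 4≥3, crew size 11≤19).
Opt5: dominated by Opt9 (price 392≤667, duration 47≤80, warranty 5≥5, crew size 6≤19).
Opt6: not dominated.
Opt7: not dominated (best price).
Opt8: dominated by Opt2 (price 115≤444, duration 127≤132, warranty 8≥7, crew size 9≤15).
Opt9: not dominated (best duration).
Opt10: not dominated (best crew size).

Opt2, Opt3, Opt6, Opt7, Opt9, Opt10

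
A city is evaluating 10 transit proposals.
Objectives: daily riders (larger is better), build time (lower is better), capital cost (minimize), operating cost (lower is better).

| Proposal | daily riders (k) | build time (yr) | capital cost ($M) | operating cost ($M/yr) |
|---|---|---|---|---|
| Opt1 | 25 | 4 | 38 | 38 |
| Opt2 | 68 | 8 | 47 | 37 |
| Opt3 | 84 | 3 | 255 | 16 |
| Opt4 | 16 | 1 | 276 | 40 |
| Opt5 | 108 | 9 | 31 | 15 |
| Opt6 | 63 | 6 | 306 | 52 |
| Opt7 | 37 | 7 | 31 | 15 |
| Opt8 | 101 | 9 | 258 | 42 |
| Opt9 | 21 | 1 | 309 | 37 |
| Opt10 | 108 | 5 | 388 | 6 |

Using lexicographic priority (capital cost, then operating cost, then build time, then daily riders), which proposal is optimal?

Opt7

First minimize capital cost: best is 31, kept {Opt5, Opt7}.
Then minimize operating cost: best is 15, kept {Opt5, Opt7}.
Then minimize build time: best is 7, kept {Opt7}.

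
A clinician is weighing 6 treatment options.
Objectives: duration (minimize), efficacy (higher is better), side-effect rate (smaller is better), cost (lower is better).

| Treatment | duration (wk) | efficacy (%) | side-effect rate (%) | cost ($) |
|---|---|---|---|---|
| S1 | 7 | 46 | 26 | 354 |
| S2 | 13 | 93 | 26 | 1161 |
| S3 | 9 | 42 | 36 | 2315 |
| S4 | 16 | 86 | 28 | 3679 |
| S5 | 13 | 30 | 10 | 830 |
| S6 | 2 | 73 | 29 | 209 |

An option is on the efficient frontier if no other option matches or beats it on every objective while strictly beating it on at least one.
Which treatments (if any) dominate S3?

S1: duration 7≤9, efficacy 46≥42, side-effect rate 26≤36, cost 354≤2315 — dominates S3.
S6: duration 2≤9, efficacy 73≥42, side-effect rate 29≤36, cost 209≤2315 — dominates S3.
Others (S2, S4, S5) are each worse than S3 on at least one objective.

S1, S6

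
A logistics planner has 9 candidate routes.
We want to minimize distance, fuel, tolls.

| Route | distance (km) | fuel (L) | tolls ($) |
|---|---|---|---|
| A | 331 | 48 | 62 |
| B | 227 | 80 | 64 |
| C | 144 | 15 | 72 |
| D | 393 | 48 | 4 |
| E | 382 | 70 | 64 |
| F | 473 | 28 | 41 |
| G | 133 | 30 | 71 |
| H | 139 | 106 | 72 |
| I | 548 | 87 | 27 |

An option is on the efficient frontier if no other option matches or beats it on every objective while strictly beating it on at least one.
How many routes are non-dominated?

6

A: not dominated.
B: not dominated.
C: not dominated (best fuel).
D: not dominated (best tolls).
E: dominated by A (distance 331≤382, fuel 48≤70, tolls 62≤64).
F: not dominated.
G: not dominated (best distance).
H: dominated by G (distance 133≤139, fuel 30≤106, tolls 71≤72).
I: dominated by D (distance 393≤548, fuel 48≤87, tolls 4≤27).
Pareto-optimal: A, B, C, D, F, G → 6.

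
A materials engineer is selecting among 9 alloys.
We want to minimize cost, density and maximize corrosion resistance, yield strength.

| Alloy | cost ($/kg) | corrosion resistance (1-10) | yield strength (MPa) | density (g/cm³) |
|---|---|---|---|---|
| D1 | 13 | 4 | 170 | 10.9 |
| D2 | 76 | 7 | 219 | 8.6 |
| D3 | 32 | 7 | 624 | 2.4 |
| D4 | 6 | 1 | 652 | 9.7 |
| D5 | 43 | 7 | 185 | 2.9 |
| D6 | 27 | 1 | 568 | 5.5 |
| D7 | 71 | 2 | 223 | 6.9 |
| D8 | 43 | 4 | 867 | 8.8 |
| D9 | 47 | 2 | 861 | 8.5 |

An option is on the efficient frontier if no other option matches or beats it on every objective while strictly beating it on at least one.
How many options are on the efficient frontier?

D1: not dominated.
D2: dominated by D3 (cost 32≤76, corrosion resistance 7≥7, yield strength 624≥219, density 2.4≤8.6).
D3: not dominated (best density).
D4: not dominated (best cost).
D5: dominated by D3 (cost 32≤43, corrosion resistance 7≥7, yield strength 624≥185, density 2.4≤2.9).
D6: not dominated.
D7: dominated by D3 (cost 32≤71, corrosion resistance 7≥2, yield strength 624≥223, density 2.4≤6.9).
D8: not dominated (best yield strength).
D9: not dominated.
Pareto-optimal: D1, D3, D4, D6, D8, D9 → 6.

6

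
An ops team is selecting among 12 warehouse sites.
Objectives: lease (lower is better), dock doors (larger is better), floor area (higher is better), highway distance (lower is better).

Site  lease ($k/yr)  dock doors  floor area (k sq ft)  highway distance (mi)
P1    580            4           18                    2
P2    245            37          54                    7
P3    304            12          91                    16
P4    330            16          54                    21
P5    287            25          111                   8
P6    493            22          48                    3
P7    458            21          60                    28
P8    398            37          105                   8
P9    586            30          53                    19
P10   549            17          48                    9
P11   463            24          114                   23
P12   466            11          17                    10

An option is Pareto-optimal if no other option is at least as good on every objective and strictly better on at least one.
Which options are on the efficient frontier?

P1, P2, P5, P6, P8, P11

P1: not dominated (best highway distance).
P2: not dominated (best lease).
P3: dominated by P5 (lease 287≤304, dock doors 25≥12, floor area 111≥91, highway distance 8≤16).
P4: dominated by P2 (lease 245≤330, dock doors 37≥16, floor area 54≥54, highway distance 7≤21).
P5: not dominated.
P6: not dominated.
P7: dominated by P5 (lease 287≤458, dock doors 25≥21, floor area 111≥60, highway distance 8≤28).
P8: not dominated.
P9: dominated by P2 (lease 245≤586, dock doors 37≥30, floor area 54≥53, highway distance 7≤19).
P10: dominated by P2 (lease 245≤549, dock doors 37≥17, floor area 54≥48, highway distance 7≤9).
P11: not dominated (best floor area).
P12: dominated by P2 (lease 245≤466, dock doors 37≥11, floor area 54≥17, highway distance 7≤10).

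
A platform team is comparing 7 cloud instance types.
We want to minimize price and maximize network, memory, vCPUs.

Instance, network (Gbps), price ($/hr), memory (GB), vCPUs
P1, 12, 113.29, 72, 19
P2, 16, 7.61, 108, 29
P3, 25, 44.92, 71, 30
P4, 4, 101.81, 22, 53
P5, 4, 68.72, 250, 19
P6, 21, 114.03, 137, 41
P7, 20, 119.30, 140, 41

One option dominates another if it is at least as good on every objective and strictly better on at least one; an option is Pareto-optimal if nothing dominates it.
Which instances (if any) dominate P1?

P2

P2: network 16≥12, price 7.61≤113.29, memory 108≥72, vCPUs 29≥19 — dominates P1.
Others (P3, P4, P5, P6, P7) are each worse than P1 on at least one objective.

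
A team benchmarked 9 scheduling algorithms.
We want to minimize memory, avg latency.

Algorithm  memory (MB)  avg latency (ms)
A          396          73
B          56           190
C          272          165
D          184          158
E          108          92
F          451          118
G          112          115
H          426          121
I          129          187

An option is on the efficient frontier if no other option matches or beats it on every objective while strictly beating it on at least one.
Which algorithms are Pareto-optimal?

A: not dominated (best avg latency).
B: not dominated (best memory).
C: dominated by D (memory 184≤272, avg latency 158≤165).
D: dominated by E (memory 108≤184, avg latency 92≤158).
E: not dominated.
F: dominated by A (memory 396≤451, avg latency 73≤118).
G: dominated by E (memory 108≤112, avg latency 92≤115).
H: dominated by A (memory 396≤426, avg latency 73≤121).
I: dominated by E (memory 108≤129, avg latency 92≤187).

A, B, E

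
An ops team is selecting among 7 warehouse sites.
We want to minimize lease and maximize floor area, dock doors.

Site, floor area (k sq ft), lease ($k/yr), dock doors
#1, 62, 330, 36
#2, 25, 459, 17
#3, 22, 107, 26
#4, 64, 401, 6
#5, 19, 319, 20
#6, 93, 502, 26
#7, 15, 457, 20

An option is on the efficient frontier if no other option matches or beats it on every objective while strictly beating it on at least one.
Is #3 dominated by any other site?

#1: worse on lease (330 vs 107).
#2: worse on lease (459 vs 107).
#4: worse on lease (401 vs 107).
#5: worse on floor area (19 vs 22).
#6: worse on lease (502 vs 107).
#7: worse on floor area (15 vs 22).
No option is at least as good as #3 on every objective and strictly better on one.

No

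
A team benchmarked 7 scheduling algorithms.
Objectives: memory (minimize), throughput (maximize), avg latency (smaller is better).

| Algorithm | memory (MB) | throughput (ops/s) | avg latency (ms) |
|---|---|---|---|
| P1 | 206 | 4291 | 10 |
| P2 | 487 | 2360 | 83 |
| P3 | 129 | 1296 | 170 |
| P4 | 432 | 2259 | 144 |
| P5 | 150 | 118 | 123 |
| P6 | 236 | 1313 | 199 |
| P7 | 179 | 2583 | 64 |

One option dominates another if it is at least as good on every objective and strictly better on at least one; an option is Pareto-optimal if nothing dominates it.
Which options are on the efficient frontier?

P1, P3, P5, P7

P1: not dominated (best throughput).
P2: dominated by P1 (memory 206≤487, throughput 4291≥2360, avg latency 10≤83).
P3: not dominated (best memory).
P4: dominated by P1 (memory 206≤432, throughput 4291≥2259, avg latency 10≤144).
P5: not dominated.
P6: dominated by P1 (memory 206≤236, throughput 4291≥1313, avg latency 10≤199).
P7: not dominated.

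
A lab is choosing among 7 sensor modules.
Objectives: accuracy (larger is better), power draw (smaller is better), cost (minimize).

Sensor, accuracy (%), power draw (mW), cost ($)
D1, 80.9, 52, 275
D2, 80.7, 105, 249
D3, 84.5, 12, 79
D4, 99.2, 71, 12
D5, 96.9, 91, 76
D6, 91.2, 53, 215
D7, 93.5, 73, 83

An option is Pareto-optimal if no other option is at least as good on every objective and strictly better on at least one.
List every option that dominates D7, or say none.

D4

D4: accuracy 99.2≥93.5, power draw 71≤73, cost 12≤83 — dominates D7.
Others (D1, D2, D3, D5, D6) are each worse than D7 on at least one objective.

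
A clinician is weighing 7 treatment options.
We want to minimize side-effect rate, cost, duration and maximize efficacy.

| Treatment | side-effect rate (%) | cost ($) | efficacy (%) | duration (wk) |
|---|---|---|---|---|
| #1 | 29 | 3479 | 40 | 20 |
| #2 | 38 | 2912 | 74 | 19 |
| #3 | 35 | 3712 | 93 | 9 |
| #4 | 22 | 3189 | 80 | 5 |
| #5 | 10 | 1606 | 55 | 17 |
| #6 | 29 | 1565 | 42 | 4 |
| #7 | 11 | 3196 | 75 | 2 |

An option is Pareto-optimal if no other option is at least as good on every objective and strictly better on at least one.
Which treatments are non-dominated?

#1: dominated by #4 (side-effect rate 22≤29, cost 3189≤3479, efficacy 80≥40, duration 5≤20).
#2: not dominated.
#3: not dominated (best efficacy).
#4: not dominated.
#5: not dominated (best side-effect rate).
#6: not dominated (best cost).
#7: not dominated (best duration).

#2, #3, #4, #5, #6, #7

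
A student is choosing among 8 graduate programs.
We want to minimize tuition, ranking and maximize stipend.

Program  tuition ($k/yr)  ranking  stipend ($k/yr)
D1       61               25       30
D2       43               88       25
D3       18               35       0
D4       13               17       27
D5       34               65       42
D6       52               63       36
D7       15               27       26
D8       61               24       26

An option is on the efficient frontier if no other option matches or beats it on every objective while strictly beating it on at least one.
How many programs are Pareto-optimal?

4

D1: not dominated.
D2: dominated by D4 (tuition 13≤43, ranking 17≤88, stipend 27≥25).
D3: dominated by D4 (tuition 13≤18, ranking 17≤35, stipend 27≥0).
D4: not dominated (best tuition).
D5: not dominated (best stipend).
D6: not dominated.
D7: dominated by D4 (tuition 13≤15, ranking 17≤27, stipend 27≥26).
D8: dominated by D4 (tuition 13≤61, ranking 17≤24, stipend 27≥26).
Pareto-optimal: D1, D4, D5, D6 → 4.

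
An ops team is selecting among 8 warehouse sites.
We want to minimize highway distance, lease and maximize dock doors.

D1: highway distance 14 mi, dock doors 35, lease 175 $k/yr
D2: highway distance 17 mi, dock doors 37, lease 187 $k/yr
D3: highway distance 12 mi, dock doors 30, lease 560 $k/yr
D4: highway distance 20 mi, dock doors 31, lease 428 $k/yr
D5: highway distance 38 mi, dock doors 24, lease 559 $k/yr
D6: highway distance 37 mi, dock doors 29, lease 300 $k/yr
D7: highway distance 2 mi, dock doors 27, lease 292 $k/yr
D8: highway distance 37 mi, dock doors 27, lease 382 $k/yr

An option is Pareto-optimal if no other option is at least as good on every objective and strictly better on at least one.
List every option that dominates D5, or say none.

D1: highway distance 14≤38, dock doors 35≥24, lease 175≤559 — dominates D5.
D2: highway distance 17≤38, dock doors 37≥24, lease 187≤559 — dominates D5.
D4: highway distance 20≤38, dock doors 31≥24, lease 428≤559 — dominates D5.
D6: highway distance 37≤38, dock doors 29≥24, lease 300≤559 — dominates D5.
D7: highway distance 2≤38, dock doors 27≥24, lease 292≤559 — dominates D5.
D8: highway distance 37≤38, dock doors 27≥24, lease 382≤559 — dominates D5.
Others (D3) are each worse than D5 on at least one objective.

D1, D2, D4, D6, D7, D8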